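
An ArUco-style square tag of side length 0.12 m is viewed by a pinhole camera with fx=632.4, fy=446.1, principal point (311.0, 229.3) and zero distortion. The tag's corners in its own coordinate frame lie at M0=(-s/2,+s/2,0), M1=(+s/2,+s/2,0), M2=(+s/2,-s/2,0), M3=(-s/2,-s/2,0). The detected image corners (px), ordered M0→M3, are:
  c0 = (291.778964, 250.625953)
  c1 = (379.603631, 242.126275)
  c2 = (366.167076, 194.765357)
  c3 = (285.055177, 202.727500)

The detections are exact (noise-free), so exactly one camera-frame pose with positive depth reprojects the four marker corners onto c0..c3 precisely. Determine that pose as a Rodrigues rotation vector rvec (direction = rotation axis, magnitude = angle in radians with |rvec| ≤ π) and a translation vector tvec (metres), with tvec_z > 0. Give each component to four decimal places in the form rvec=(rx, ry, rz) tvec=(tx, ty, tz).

Intrinsics K: fx=632.4, fy=446.1, cx=311.0, cy=229.3
Marker side s = 0.12 m; corners in marker frame (Z=0):
  M0 = (-0.0600, +0.0600, 0)
  M1 = (+0.0600, +0.0600, 0)
  M2 = (+0.0600, -0.0600, 0)
  M3 = (-0.0600, -0.0600, 0)
Detected image corners:
  c0 = (291.778964, 250.625953) px
  c1 = (379.603631, 242.126275) px
  c2 = (366.167076, 194.765357) px
  c3 = (285.055177, 202.727500) px
Planar DLT: solve 8×8 A·h = b for H (H[2,2]=1):
  H  [+696.18682 -134.21968 +330.40102]
  H  [-72.95019 +250.05472 +221.62332]
  H  [-0.01999 -0.65987 +1.00000]
B = K⁻¹H; ‖b₁‖=1.121395, ‖b₂‖=1.121395; λ = 2/(‖b₁‖+‖b₂‖) = 0.891747, sign → tz>0 ⇒ λ=+0.891747
r₁ = λ·B[:,0] = (+0.99046,-0.13667,-0.01782); r₂ = λ·B[:,1] = (+0.10012,+0.80232,-0.58844)
r₃ = r₁×r₂ = (+0.09472,+0.58104,+0.80835); SVD([r₁ r₂ r₃]) → R = UVᵀ:
  R  [+0.99046 +0.10012 +0.09472]
  R  [-0.13667 +0.80232 +0.58104]
  R  [-0.01782 -0.58844 +0.80835]
t = (+0.02736, -0.01535, +0.89175) m
tr R = 2.601121; θ = arccos((tr R − 1)/2) = 0.642566 rad = 36.816°
axis k = ((R−Rᵀ)₃₂, (R−Rᵀ)₁₃, (R−Rᵀ)₂₁) / (2 sinθ) = (-0.975782, +0.093900, -0.197566)
rvec = θ·k = (-0.627004, +0.060337, -0.126949)

rvec=(-0.6270, 0.0603, -0.1269) tvec=(0.0274, -0.0153, 0.8917)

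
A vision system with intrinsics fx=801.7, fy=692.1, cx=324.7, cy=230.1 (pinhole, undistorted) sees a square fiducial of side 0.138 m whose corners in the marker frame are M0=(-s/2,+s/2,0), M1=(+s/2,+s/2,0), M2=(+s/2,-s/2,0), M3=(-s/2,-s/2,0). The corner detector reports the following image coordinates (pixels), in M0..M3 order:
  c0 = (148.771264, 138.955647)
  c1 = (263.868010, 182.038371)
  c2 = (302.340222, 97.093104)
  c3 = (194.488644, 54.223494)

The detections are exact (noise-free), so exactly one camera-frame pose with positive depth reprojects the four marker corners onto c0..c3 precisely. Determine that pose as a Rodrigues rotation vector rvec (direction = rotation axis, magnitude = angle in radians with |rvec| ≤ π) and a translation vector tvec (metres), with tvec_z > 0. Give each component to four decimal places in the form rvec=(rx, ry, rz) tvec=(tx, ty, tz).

rvec=(-0.3436, -0.2438, 0.3645) tvec=(-0.1103, -0.1502, 0.9208)

Intrinsics K: fx=801.7, fy=692.1, cx=324.7, cy=230.1
Marker side s = 0.138 m; corners in marker frame (Z=0):
  M0 = (-0.0690, +0.0690, 0)
  M1 = (+0.0690, +0.0690, 0)
  M2 = (+0.0690, -0.0690, 0)
  M3 = (-0.0690, -0.0690, 0)
Detected image corners:
  c0 = (148.771264, 138.955647) px
  c1 = (263.868010, 182.038371) px
  c2 = (302.340222, 97.093104) px
  c3 = (194.488644, 54.223494) px
Planar DLT: solve 8×8 A·h = b for H (H[2,2]=1):
  H  [+849.11747 -395.90046 +228.66100]
  H  [+333.24311 +567.42017 +117.17789]
  H  [+0.18499 -0.40112 +1.00000]
B = K⁻¹H; ‖b₁‖=1.085961, ‖b₂‖=1.085961; λ = 2/(‖b₁‖+‖b₂‖) = 0.920844, sign → tz>0 ⇒ λ=+0.920844
r₁ = λ·B[:,0] = (+0.90632,+0.38675,+0.17035); r₂ = λ·B[:,1] = (-0.30514,+0.87776,-0.36937)
r₃ = r₁×r₂ = (-0.29237,+0.28278,+0.91354); SVD([r₁ r₂ r₃]) → R = UVᵀ:
  R  [+0.90632 -0.30514 -0.29237]
  R  [+0.38675 +0.87776 +0.28278]
  R  [+0.17035 -0.36937 +0.91354]
t = (-0.11031, -0.15024, +0.92084) m
tr R = 2.697612; θ = arccos((tr R − 1)/2) = 0.557074 rad = 31.918°
axis k = ((R−Rᵀ)₃₂, (R−Rᵀ)₁₃, (R−Rᵀ)₂₁) / (2 sinθ) = (-0.616743, -0.437597, +0.654322)
rvec = θ·k = (-0.343571, -0.243774, +0.364506)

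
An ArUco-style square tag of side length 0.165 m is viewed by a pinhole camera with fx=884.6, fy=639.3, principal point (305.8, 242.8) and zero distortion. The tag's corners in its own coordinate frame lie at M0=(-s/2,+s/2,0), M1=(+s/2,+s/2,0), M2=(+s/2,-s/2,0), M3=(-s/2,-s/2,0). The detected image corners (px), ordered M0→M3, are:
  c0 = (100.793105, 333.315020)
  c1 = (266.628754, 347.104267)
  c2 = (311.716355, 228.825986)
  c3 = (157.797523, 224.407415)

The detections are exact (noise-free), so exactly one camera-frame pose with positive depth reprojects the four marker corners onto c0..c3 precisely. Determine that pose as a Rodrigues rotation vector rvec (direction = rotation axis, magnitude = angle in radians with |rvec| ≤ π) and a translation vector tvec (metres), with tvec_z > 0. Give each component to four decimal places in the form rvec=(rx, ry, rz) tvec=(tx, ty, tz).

Intrinsics K: fx=884.6, fy=639.3, cx=305.8, cy=242.8
Marker side s = 0.165 m; corners in marker frame (Z=0):
  M0 = (-0.0825, +0.0825, 0)
  M1 = (+0.0825, +0.0825, 0)
  M2 = (+0.0825, -0.0825, 0)
  M3 = (-0.0825, -0.0825, 0)
Detected image corners:
  c0 = (100.793105, 333.315020) px
  c1 = (266.628754, 347.104267) px
  c2 = (311.716355, 228.825986) px
  c3 = (157.797523, 224.407415) px
Planar DLT: solve 8×8 A·h = b for H (H[2,2]=1):
  H  [+872.56464 -435.44457 +207.50702]
  H  [-74.37640 +518.43567 +280.45013]
  H  [-0.45218 -0.59612 +1.00000]
B = K⁻¹H; ‖b₁‖=1.230175, ‖b₂‖=1.230175; λ = 2/(‖b₁‖+‖b₂‖) = 0.812893, sign → tz>0 ⇒ λ=+0.812893
r₁ = λ·B[:,0] = (+0.92890,+0.04503,-0.36758); r₂ = λ·B[:,1] = (-0.23263,+0.84325,-0.48458)
r₃ = r₁×r₂ = (+0.28814,+0.53564,+0.79377); SVD([r₁ r₂ r₃]) → R = UVᵀ:
  R  [+0.92890 -0.23263 +0.28814]
  R  [+0.04503 +0.84325 +0.53564]
  R  [-0.36758 -0.48458 +0.79377]
t = (-0.09033, +0.04787, +0.81289) m
tr R = 2.565919; θ = arccos((tr R − 1)/2) = 0.671387 rad = 38.468°
axis k = ((R−Rᵀ)₃₂, (R−Rᵀ)₁₃, (R−Rᵀ)₂₁) / (2 sinθ) = (-0.820012, +0.527042, +0.223175)
rvec = θ·k = (-0.550545, +0.353849, +0.149837)

rvec=(-0.5505, 0.3538, 0.1498) tvec=(-0.0903, 0.0479, 0.8129)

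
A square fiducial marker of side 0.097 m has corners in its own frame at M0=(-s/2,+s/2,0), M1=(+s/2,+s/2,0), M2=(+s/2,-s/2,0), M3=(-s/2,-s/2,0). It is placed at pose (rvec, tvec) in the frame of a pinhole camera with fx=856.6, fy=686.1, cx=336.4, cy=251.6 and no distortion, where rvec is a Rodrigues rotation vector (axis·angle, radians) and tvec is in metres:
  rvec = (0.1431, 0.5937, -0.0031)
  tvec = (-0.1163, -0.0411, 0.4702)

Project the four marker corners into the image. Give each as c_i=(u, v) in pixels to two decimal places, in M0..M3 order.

c0=(73.88, 258.50) c1=(195.52, 264.99) c2=(182.95, 114.49) c3=(59.49, 124.42)

Intrinsics K: fx=856.6, fy=686.1, cx=336.4, cy=251.6
Marker side s = 0.097 m; corners in marker frame (Z=0):
  M0 = (-0.0485, +0.0485, 0)
  M1 = (+0.0485, +0.0485, 0)
  M2 = (+0.0485, -0.0485, 0)
  M3 = (-0.0485, -0.0485, 0)
rvec = (0.1431, 0.5937, -0.0031), |rvec| = θ = 0.61071 rad = 34.991°
Rodrigues: sinθ=0.57345, 1−cosθ=0.18076; R = I + sinθ·[k]× + (1−cosθ)·[k]×²:
    [+0.82917 +0.04409 +0.55726]
    [+0.03826 +0.99007 -0.13526]
    [-0.55769 +0.13348 +0.81925]
t = (-0.1163, -0.0411, 0.4702) m
M0: Pc = R·M0+t = (-0.15438, +0.00506, +0.50372); u = 856.6·(-0.15438)/0.50372 + 336.4 = 73.8765, v = 686.1·(+0.00506)/0.50372 + 251.6 = 258.4956
M1: Pc = R·M1+t = (-0.07395, +0.00877, +0.44963); u = 856.6·(-0.07395)/0.44963 + 336.4 = 195.5200, v = 686.1·(+0.00877)/0.44963 + 251.6 = 264.9890
M2: Pc = R·M2+t = (-0.07822, -0.08726, +0.43668); u = 856.6·(-0.07822)/0.43668 + 336.4 = 182.9544, v = 686.1·(-0.08726)/0.43668 + 251.6 = 114.4948
M3: Pc = R·M3+t = (-0.15865, -0.09097, +0.49077); u = 856.6·(-0.15865)/0.49077 + 336.4 = 59.4868, v = 686.1·(-0.09097)/0.49077 + 251.6 = 124.4185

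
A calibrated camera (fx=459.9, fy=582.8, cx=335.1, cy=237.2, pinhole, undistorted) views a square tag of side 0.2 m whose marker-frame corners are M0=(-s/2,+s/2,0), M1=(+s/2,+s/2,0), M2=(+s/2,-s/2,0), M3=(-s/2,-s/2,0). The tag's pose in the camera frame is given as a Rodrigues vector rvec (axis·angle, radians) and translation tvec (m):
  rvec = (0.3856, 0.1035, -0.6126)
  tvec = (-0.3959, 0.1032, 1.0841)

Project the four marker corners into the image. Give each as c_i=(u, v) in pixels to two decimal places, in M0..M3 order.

c0=(165.39, 356.21) c1=(227.42, 303.22) c2=(169.10, 222.63) c3=(105.59, 281.91)

Intrinsics K: fx=459.9, fy=582.8, cx=335.1, cy=237.2
Marker side s = 0.2 m; corners in marker frame (Z=0):
  M0 = (-0.1000, +0.1000, 0)
  M1 = (+0.1000, +0.1000, 0)
  M2 = (+0.1000, -0.1000, 0)
  M3 = (-0.1000, -0.1000, 0)
rvec = (0.3856, 0.1035, -0.6126), |rvec| = θ = 0.73122 rad = 41.896°
Rodrigues: sinθ=0.66778, 1−cosθ=0.25564; R = I + sinθ·[k]× + (1−cosθ)·[k]×²:
    [+0.81545 +0.57853 -0.01842]
    [-0.54037 +0.74948 -0.38246]
    [-0.20746 +0.32183 +0.92379]
t = (-0.3959, 0.1032, 1.0841) m
M0: Pc = R·M0+t = (-0.41959, +0.23219, +1.13703); u = 459.9·(-0.41959)/1.13703 + 335.1 = 165.3855, v = 582.8·(+0.23219)/1.13703 + 237.2 = 356.2098
M1: Pc = R·M1+t = (-0.25650, +0.12411, +1.09554); u = 459.9·(-0.25650)/1.09554 + 335.1 = 227.4221, v = 582.8·(+0.12411)/1.09554 + 237.2 = 303.2244
M2: Pc = R·M2+t = (-0.37221, -0.02579, +1.03117); u = 459.9·(-0.37221)/1.03117 + 335.1 = 169.0961, v = 582.8·(-0.02579)/1.03117 + 237.2 = 222.6266
M3: Pc = R·M3+t = (-0.53530, +0.08229, +1.07266); u = 459.9·(-0.53530)/1.07266 + 335.1 = 105.5929, v = 582.8·(+0.08229)/1.07266 + 237.2 = 281.9090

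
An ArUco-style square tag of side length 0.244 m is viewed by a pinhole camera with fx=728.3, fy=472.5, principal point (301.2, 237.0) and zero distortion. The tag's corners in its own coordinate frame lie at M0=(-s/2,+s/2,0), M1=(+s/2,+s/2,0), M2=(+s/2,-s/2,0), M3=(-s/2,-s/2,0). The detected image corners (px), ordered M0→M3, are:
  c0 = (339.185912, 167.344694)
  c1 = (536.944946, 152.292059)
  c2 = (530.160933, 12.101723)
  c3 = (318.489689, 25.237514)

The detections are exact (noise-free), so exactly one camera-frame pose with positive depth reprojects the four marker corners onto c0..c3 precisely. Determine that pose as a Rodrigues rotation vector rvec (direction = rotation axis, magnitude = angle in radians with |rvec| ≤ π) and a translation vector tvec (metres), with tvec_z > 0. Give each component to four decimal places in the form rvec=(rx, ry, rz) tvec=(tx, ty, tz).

rvec=(0.2296, -0.0849, -0.1178) tvec=(0.1530, -0.2614, 0.8490)

Intrinsics K: fx=728.3, fy=472.5, cx=301.2, cy=237.0
Marker side s = 0.244 m; corners in marker frame (Z=0):
  M0 = (-0.1220, +0.1220, 0)
  M1 = (+0.1220, +0.1220, 0)
  M2 = (+0.1220, -0.1220, 0)
  M3 = (-0.1220, -0.1220, 0)
Detected image corners:
  c0 = (339.185912, 167.344694) px
  c1 = (536.944946, 152.292059) px
  c2 = (530.160933, 12.101723) px
  c3 = (318.489689, 25.237514) px
Planar DLT: solve 8×8 A·h = b for H (H[2,2]=1):
  H  [+873.79863 +173.72053 +432.45953]
  H  [-50.49452 +602.79838 +91.52288]
  H  [+0.08291 +0.27296 +1.00000]
B = K⁻¹H; ‖b₁‖=1.177827, ‖b₂‖=1.177827; λ = 2/(‖b₁‖+‖b₂‖) = 0.849021, sign → tz>0 ⇒ λ=+0.849021
r₁ = λ·B[:,0] = (+0.98952,-0.12604,+0.07039); r₂ = λ·B[:,1] = (+0.10667,+0.96691,+0.23174)
r₃ = r₁×r₂ = (-0.09727,-0.22181,+0.97023); SVD([r₁ r₂ r₃]) → R = UVᵀ:
  R  [+0.98952 +0.10667 -0.09727]
  R  [-0.12604 +0.96691 -0.22181]
  R  [+0.07039 +0.23174 +0.97023]
t = (+0.15302, -0.26140, +0.84902) m
tr R = 2.926661; θ = arccos((tr R − 1)/2) = 0.271647 rad = 15.564°
axis k = ((R−Rᵀ)₃₂, (R−Rᵀ)₁₃, (R−Rᵀ)₂₁) / (2 sinθ) = (+0.845175, -0.312444, -0.433655)
rvec = θ·k = (+0.229589, -0.084874, -0.117801)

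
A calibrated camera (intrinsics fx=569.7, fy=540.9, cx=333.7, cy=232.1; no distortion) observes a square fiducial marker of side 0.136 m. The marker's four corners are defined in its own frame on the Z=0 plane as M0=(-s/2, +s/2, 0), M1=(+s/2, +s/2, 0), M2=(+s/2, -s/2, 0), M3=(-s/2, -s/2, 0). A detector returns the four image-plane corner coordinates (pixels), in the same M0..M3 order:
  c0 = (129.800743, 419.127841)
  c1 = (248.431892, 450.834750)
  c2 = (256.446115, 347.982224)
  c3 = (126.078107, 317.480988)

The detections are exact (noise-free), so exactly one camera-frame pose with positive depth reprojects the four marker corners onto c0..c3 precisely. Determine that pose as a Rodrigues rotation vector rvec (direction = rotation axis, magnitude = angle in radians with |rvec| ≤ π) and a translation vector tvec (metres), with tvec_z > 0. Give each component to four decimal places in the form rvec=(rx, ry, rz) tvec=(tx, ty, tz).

Intrinsics K: fx=569.7, fy=540.9, cx=333.7, cy=232.1
Marker side s = 0.136 m; corners in marker frame (Z=0):
  M0 = (-0.0680, +0.0680, 0)
  M1 = (+0.0680, +0.0680, 0)
  M2 = (+0.0680, -0.0680, 0)
  M3 = (-0.0680, -0.0680, 0)
Detected image corners:
  c0 = (129.800743, 419.127841) px
  c1 = (248.431892, 450.834750) px
  c2 = (256.446115, 347.982224) px
  c3 = (126.078107, 317.480988) px
Planar DLT: solve 8×8 A·h = b for H (H[2,2]=1):
  H  [+857.12065 +115.95543 +188.88600]
  H  [+115.28735 +1015.86938 +385.93550]
  H  [-0.29601 +0.68808 +1.00000]
B = K⁻¹H; ‖b₁‖=1.737436, ‖b₂‖=1.737436; λ = 2/(‖b₁‖+‖b₂‖) = 0.575561, sign → tz>0 ⇒ λ=+0.575561
r₁ = λ·B[:,0] = (+0.96573,+0.19578,-0.17037); r₂ = λ·B[:,1] = (-0.11482,+0.91103,+0.39603)
r₃ = r₁×r₂ = (+0.23275,-0.36290,+0.90229); SVD([r₁ r₂ r₃]) → R = UVᵀ:
  R  [+0.96573 -0.11482 +0.23275]
  R  [+0.19578 +0.91103 -0.36290]
  R  [-0.17037 +0.39603 +0.90229]
t = (-0.14630, +0.16369, +0.57556) m
tr R = 2.779057; θ = arccos((tr R − 1)/2) = 0.474484 rad = 27.186°
axis k = ((R−Rᵀ)₃₂, (R−Rᵀ)₁₃, (R−Rᵀ)₂₁) / (2 sinθ) = (+0.830554, +0.441171, +0.339922)
rvec = θ·k = (+0.394085, +0.209329, +0.161288)

rvec=(0.3941, 0.2093, 0.1613) tvec=(-0.1463, 0.1637, 0.5756)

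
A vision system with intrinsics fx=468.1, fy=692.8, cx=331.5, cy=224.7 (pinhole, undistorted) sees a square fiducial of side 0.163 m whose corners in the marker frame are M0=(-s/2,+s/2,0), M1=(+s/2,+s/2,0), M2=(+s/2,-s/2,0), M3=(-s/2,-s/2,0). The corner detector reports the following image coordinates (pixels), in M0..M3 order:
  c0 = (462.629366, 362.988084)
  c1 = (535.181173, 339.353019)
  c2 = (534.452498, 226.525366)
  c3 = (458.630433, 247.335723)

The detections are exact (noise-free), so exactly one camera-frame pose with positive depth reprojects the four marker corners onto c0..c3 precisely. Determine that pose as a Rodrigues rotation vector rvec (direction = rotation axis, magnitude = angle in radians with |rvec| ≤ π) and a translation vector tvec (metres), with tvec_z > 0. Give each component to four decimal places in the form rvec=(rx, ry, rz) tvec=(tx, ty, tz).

Intrinsics K: fx=468.1, fy=692.8, cx=331.5, cy=224.7
Marker side s = 0.163 m; corners in marker frame (Z=0):
  M0 = (-0.0815, +0.0815, 0)
  M1 = (+0.0815, +0.0815, 0)
  M2 = (+0.0815, -0.0815, 0)
  M3 = (-0.0815, -0.0815, 0)
Detected image corners:
  c0 = (462.629366, 362.988084) px
  c1 = (535.181173, 339.353019) px
  c2 = (534.452498, 226.525366) px
  c3 = (458.630433, 247.335723) px
Planar DLT: solve 8×8 A·h = b for H (H[2,2]=1):
  H  [+555.97779 +145.71892 +498.36262]
  H  [-76.81729 +778.33550 +295.09552]
  H  [+0.20304 +0.26397 +1.00000]
B = K⁻¹H; ‖b₁‖=1.078089, ‖b₂‖=1.078089; λ = 2/(‖b₁‖+‖b₂‖) = 0.927567, sign → tz>0 ⇒ λ=+0.927567
r₁ = λ·B[:,0] = (+0.96833,-0.16393,+0.18834); r₂ = λ·B[:,1] = (+0.11535,+0.96267,+0.24485)
r₃ = r₁×r₂ = (-0.22144,-0.21537,+0.95109); SVD([r₁ r₂ r₃]) → R = UVᵀ:
  R  [+0.96833 +0.11535 -0.22144]
  R  [-0.16393 +0.96267 -0.21537]
  R  [+0.18834 +0.24485 +0.95109]
t = (+0.33065, +0.09425, +0.92757) m
tr R = 2.882095; θ = arccos((tr R − 1)/2) = 0.345083 rad = 19.772°
axis k = ((R−Rᵀ)₃₂, (R−Rᵀ)₁₃, (R−Rᵀ)₂₁) / (2 sinθ) = (+0.680240, -0.605692, -0.412809)
rvec = θ·k = (+0.234739, -0.209014, -0.142453)

rvec=(0.2347, -0.2090, -0.1425) tvec=(0.3306, 0.0943, 0.9276)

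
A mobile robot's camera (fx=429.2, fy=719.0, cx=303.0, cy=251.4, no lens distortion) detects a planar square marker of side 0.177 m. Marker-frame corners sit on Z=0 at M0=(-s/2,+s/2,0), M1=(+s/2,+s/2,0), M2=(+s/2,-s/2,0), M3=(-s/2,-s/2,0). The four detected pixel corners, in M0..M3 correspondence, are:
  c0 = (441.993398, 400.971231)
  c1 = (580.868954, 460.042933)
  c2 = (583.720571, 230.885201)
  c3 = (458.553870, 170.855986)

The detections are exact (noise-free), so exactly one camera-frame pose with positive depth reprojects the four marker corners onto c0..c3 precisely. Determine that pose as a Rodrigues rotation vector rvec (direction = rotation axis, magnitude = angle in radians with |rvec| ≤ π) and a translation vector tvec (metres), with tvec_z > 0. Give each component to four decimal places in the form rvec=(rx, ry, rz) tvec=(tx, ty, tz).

rvec=(-0.2961, -0.1303, 0.2434) tvec=(0.2645, 0.0434, 0.5291)

Intrinsics K: fx=429.2, fy=719.0, cx=303.0, cy=251.4
Marker side s = 0.177 m; corners in marker frame (Z=0):
  M0 = (-0.0885, +0.0885, 0)
  M1 = (+0.0885, +0.0885, 0)
  M2 = (+0.0885, -0.0885, 0)
  M3 = (-0.0885, -0.0885, 0)
Detected image corners:
  c0 = (441.993398, 400.971231) px
  c1 = (580.868954, 460.042933) px
  c2 = (583.720571, 230.885201) px
  c3 = (458.553870, 170.855986) px
Planar DLT: solve 8×8 A·h = b for H (H[2,2]=1):
  H  [+832.92513 -350.58350 +517.53790]
  H  [+391.00715 +1116.14023 +310.31067]
  H  [+0.17241 -0.57398 +1.00000]
B = K⁻¹H; ‖b₁‖=1.889987, ‖b₂‖=1.889987; λ = 2/(‖b₁‖+‖b₂‖) = 0.529104, sign → tz>0 ⇒ λ=+0.529104
r₁ = λ·B[:,0] = (+0.96241,+0.25584,+0.09122); r₂ = λ·B[:,1] = (-0.21779,+0.92754,-0.30370)
r₃ = r₁×r₂ = (-0.16231,+0.27241,+0.94839); SVD([r₁ r₂ r₃]) → R = UVᵀ:
  R  [+0.96241 -0.21779 -0.16231]
  R  [+0.25584 +0.92754 +0.27241]
  R  [+0.09122 -0.30370 +0.94839]
t = (+0.26448, +0.04335, +0.52910) m
tr R = 2.838340; θ = arccos((tr R − 1)/2) = 0.404828 rad = 23.195°
axis k = ((R−Rᵀ)₃₂, (R−Rᵀ)₁₃, (R−Rᵀ)₂₁) / (2 sinθ) = (-0.731361, -0.321852, +0.601268)
rvec = θ·k = (-0.296075, -0.130295, +0.243410)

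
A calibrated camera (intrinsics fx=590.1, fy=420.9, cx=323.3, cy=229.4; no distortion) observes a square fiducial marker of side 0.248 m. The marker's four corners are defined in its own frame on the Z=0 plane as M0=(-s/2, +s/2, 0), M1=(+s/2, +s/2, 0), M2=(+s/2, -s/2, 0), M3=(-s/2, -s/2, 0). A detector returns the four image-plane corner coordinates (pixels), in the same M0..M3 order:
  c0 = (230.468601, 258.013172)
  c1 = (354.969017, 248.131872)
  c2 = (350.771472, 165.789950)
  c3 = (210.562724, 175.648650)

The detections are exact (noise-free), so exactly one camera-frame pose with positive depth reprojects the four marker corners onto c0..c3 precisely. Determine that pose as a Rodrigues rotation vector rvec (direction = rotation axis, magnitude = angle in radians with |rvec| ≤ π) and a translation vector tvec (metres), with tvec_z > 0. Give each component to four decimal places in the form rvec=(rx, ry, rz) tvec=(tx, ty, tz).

Intrinsics K: fx=590.1, fy=420.9, cx=323.3, cy=229.4
Marker side s = 0.248 m; corners in marker frame (Z=0):
  M0 = (-0.1240, +0.1240, 0)
  M1 = (+0.1240, +0.1240, 0)
  M2 = (+0.1240, -0.1240, 0)
  M3 = (-0.1240, -0.1240, 0)
Detected image corners:
  c0 = (230.468601, 258.013172) px
  c1 = (354.969017, 248.131872) px
  c2 = (350.771472, 165.789950) px
  c3 = (210.562724, 175.648650) px
Planar DLT: solve 8×8 A·h = b for H (H[2,2]=1):
  H  [+548.40891 +184.05954 +287.52117]
  H  [-27.54689 +432.35891 +214.27713]
  H  [+0.05783 +0.47330 +1.00000]
B = K⁻¹H; ‖b₁‖=0.904737, ‖b₂‖=0.904737; λ = 2/(‖b₁‖+‖b₂‖) = 1.105293, sign → tz>0 ⇒ λ=+1.105293
r₁ = λ·B[:,0] = (+0.99218,-0.10718,+0.06392); r₂ = λ·B[:,1] = (+0.05814,+0.85027,+0.52313)
r₃ = r₁×r₂ = (-0.11042,-0.51533,+0.84985); SVD([r₁ r₂ r₃]) → R = UVᵀ:
  R  [+0.99218 +0.05814 -0.11042]
  R  [-0.10718 +0.85027 -0.51533]
  R  [+0.06392 +0.52313 +0.84985]
t = (-0.06702, -0.03971, +1.10529) m
tr R = 2.692300; θ = arccos((tr R − 1)/2) = 0.562077 rad = 32.205°
axis k = ((R−Rᵀ)₃₂, (R−Rᵀ)₁₃, (R−Rᵀ)₂₁) / (2 sinθ) = (+0.974265, -0.163560, -0.155102)
rvec = θ·k = (+0.547612, -0.091933, -0.087179)

rvec=(0.5476, -0.0919, -0.0872) tvec=(-0.0670, -0.0397, 1.1053)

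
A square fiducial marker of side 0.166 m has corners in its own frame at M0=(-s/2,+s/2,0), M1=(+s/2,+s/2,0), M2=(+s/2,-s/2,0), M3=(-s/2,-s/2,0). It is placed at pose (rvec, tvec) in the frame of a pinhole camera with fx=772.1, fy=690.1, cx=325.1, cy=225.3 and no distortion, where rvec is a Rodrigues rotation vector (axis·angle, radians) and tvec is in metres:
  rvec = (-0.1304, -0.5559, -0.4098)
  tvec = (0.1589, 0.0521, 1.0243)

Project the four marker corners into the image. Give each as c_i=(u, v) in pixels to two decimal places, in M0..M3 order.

Intrinsics K: fx=772.1, fy=690.1, cx=325.1, cy=225.3
Marker side s = 0.166 m; corners in marker frame (Z=0):
  M0 = (-0.0830, +0.0830, 0)
  M1 = (+0.0830, +0.0830, 0)
  M2 = (+0.0830, -0.0830, 0)
  M3 = (-0.0830, -0.0830, 0)
rvec = (-0.1304, -0.5559, -0.4098), |rvec| = θ = 0.70283 rad = 40.269°
Rodrigues: sinθ=0.64638, 1−cosθ=0.23698; R = I + sinθ·[k]× + (1−cosθ)·[k]×²:
    [+0.77118 +0.41166 -0.48561]
    [-0.34211 +0.91127 +0.22922]
    [+0.53689 -0.01063 +0.84359]
t = (0.1589, 0.0521, 1.0243) m
M0: Pc = R·M0+t = (+0.12906, +0.15613, +0.97886); u = 772.1·(+0.12906)/0.97886 + 325.1 = 426.9000, v = 690.1·(+0.15613)/0.97886 + 225.3 = 335.3733
M1: Pc = R·M1+t = (+0.25708, +0.09934, +1.06798); u = 772.1·(+0.25708)/1.06798 + 325.1 = 510.9539, v = 690.1·(+0.09934)/1.06798 + 225.3 = 289.4914
M2: Pc = R·M2+t = (+0.18874, -0.05193, +1.06974); u = 772.1·(+0.18874)/1.06974 + 325.1 = 461.3249, v = 690.1·(-0.05193)/1.06974 + 225.3 = 191.7991
M3: Pc = R·M3+t = (+0.06072, +0.00486, +0.98062); u = 772.1·(+0.06072)/0.98062 + 325.1 = 372.9118, v = 690.1·(+0.00486)/0.98062 + 225.3 = 228.7196

c0=(426.90, 335.37) c1=(510.95, 289.49) c2=(461.32, 191.80) c3=(372.91, 228.72)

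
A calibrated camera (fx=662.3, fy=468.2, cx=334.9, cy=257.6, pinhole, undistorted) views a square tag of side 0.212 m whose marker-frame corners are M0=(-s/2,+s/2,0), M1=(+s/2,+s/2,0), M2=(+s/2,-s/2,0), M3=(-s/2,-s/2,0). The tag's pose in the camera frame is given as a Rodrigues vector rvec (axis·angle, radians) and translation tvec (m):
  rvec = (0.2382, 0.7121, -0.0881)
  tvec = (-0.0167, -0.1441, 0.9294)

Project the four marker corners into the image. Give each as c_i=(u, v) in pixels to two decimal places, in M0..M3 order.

c0=(283.12, 238.55) c1=(395.39, 235.64) c2=(371.36, 120.09) c3=(257.98, 139.53)

Intrinsics K: fx=662.3, fy=468.2, cx=334.9, cy=257.6
Marker side s = 0.212 m; corners in marker frame (Z=0):
  M0 = (-0.1060, +0.1060, 0)
  M1 = (+0.1060, +0.1060, 0)
  M2 = (+0.1060, -0.1060, 0)
  M3 = (-0.1060, -0.1060, 0)
rvec = (0.2382, 0.7121, -0.0881), |rvec| = θ = 0.75603 rad = 43.318°
Rodrigues: sinθ=0.68604, 1−cosθ=0.27244; R = I + sinθ·[k]× + (1−cosθ)·[k]×²:
    [+0.75461 +0.16079 +0.63617]
    [+0.00090 +0.96926 -0.24605]
    [-0.65618 +0.18625 +0.73126]
t = (-0.0167, -0.1441, 0.9294) m
M0: Pc = R·M0+t = (-0.07964, -0.04145, +1.01870); u = 662.3·(-0.07964)/1.01870 + 334.9 = 283.1196, v = 468.2·(-0.04145)/1.01870 + 257.6 = 238.5472
M1: Pc = R·M1+t = (+0.08033, -0.04126, +0.87959); u = 662.3·(+0.08033)/0.87959 + 334.9 = 395.3875, v = 468.2·(-0.04126)/0.87959 + 257.6 = 235.6359
M2: Pc = R·M2+t = (+0.04624, -0.24675, +0.84010); u = 662.3·(+0.04624)/0.84010 + 334.9 = 371.3570, v = 468.2·(-0.24675)/0.84010 + 257.6 = 120.0857
M3: Pc = R·M3+t = (-0.11373, -0.24694, +0.97921); u = 662.3·(-0.11373)/0.97921 + 334.9 = 257.9761, v = 468.2·(-0.24694)/0.97921 + 257.6 = 139.5297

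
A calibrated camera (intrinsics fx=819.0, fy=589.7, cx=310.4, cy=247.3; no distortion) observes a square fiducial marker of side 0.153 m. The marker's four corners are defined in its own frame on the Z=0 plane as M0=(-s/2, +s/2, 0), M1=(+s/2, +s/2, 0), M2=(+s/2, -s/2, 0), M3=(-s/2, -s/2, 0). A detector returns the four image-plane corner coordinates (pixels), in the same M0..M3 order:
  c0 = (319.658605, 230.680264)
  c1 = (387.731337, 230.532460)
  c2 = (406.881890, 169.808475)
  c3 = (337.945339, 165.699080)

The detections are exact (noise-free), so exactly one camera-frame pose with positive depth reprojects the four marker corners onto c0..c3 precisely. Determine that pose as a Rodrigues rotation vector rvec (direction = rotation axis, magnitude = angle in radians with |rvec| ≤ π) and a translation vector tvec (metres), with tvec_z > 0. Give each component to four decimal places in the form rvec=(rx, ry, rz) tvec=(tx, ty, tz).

rvec=(0.3377, -0.6462, 0.0930) tvec=(0.0908, -0.1118, 1.3856)

Intrinsics K: fx=819.0, fy=589.7, cx=310.4, cy=247.3
Marker side s = 0.153 m; corners in marker frame (Z=0):
  M0 = (-0.0765, +0.0765, 0)
  M1 = (+0.0765, +0.0765, 0)
  M2 = (+0.0765, -0.0765, 0)
  M3 = (-0.0765, -0.0765, 0)
Detected image corners:
  c0 = (319.658605, 230.680264) px
  c1 = (387.731337, 230.532460) px
  c2 = (406.881890, 169.808475) px
  c3 = (337.945339, 165.699080) px
Planar DLT: solve 8×8 A·h = b for H (H[2,2]=1):
  H  [+606.11614 -49.22999 +364.05327]
  H  [+99.64299 +450.50060 +199.69791]
  H  [+0.43635 +0.20165 +1.00000]
B = K⁻¹H; ‖b₁‖=0.721711, ‖b₂‖=0.721711; λ = 2/(‖b₁‖+‖b₂‖) = 1.385596, sign → tz>0 ⇒ λ=+1.385596
r₁ = λ·B[:,0] = (+0.79629,-0.01942,+0.60460); r₂ = λ·B[:,1] = (-0.18918,+0.94135,+0.27940)
r₃ = r₁×r₂ = (-0.57457,-0.33686,+0.74592); SVD([r₁ r₂ r₃]) → R = UVᵀ:
  R  [+0.79629 -0.18918 -0.57457]
  R  [-0.01942 +0.94135 -0.33686]
  R  [+0.60460 +0.27940 +0.74592]
t = (+0.09077, -0.11185, +1.38560) m
tr R = 2.483568; θ = arccos((tr R − 1)/2) = 0.735069 rad = 42.116°
axis k = ((R−Rᵀ)₃₂, (R−Rᵀ)₁₃, (R−Rᵀ)₂₁) / (2 sinθ) = (+0.459459, -0.879135, +0.126566)
rvec = θ·k = (+0.337734, -0.646226, +0.093035)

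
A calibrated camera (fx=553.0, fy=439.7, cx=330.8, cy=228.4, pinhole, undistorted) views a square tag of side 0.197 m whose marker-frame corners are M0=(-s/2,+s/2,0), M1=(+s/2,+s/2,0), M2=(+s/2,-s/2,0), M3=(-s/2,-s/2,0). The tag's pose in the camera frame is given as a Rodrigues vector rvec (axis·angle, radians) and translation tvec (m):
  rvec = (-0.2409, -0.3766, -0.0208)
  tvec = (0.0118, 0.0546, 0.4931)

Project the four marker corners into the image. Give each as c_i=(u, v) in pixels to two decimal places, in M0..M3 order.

Intrinsics K: fx=553.0, fy=439.7, cx=330.8, cy=228.4
Marker side s = 0.197 m; corners in marker frame (Z=0):
  M0 = (-0.0985, +0.0985, 0)
  M1 = (+0.0985, +0.0985, 0)
  M2 = (+0.0985, -0.0985, 0)
  M3 = (-0.0985, -0.0985, 0)
rvec = (-0.2409, -0.3766, -0.0208), |rvec| = θ = 0.44754 rad = 25.642°
Rodrigues: sinθ=0.43275, 1−cosθ=0.09849; R = I + sinθ·[k]× + (1−cosθ)·[k]×²:
    [+0.93005 +0.06472 -0.36169]
    [+0.02450 +0.97125 +0.23679]
    [+0.36662 -0.22909 +0.90173]
t = (0.0118, 0.0546, 0.4931) m
M0: Pc = R·M0+t = (-0.07343, +0.14786, +0.43442); u = 553.0·(-0.07343)/0.43442 + 330.8 = 237.3211, v = 439.7·(+0.14786)/0.43442 + 228.4 = 378.0514
M1: Pc = R·M1+t = (+0.10978, +0.15268, +0.50665); u = 553.0·(+0.10978)/0.50665 + 330.8 = 450.6292, v = 439.7·(+0.15268)/0.50665 + 228.4 = 360.9064
M2: Pc = R·M2+t = (+0.09703, -0.03866, +0.55178); u = 553.0·(+0.09703)/0.55178 + 330.8 = 428.0498, v = 439.7·(-0.03866)/0.55178 + 228.4 = 197.5963
M3: Pc = R·M3+t = (-0.08618, -0.04348, +0.47955); u = 553.0·(-0.08618)/0.47955 + 330.8 = 231.4152, v = 439.7·(-0.04348)/0.47955 + 228.4 = 188.5323

c0=(237.32, 378.05) c1=(450.63, 360.91) c2=(428.05, 197.60) c3=(231.42, 188.53)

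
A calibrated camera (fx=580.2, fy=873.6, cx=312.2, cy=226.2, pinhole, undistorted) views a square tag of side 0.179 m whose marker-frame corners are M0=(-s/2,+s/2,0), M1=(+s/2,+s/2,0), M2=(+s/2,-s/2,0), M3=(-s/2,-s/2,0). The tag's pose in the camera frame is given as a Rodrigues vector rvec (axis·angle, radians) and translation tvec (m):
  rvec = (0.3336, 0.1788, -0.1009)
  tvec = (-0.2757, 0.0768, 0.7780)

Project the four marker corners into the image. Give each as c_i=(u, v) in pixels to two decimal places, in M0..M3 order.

c0=(64.23, 403.49) c1=(182.35, 397.51) c2=(154.21, 210.10) c3=(28.62, 224.87)

Intrinsics K: fx=580.2, fy=873.6, cx=312.2, cy=226.2
Marker side s = 0.179 m; corners in marker frame (Z=0):
  M0 = (-0.0895, +0.0895, 0)
  M1 = (+0.0895, +0.0895, 0)
  M2 = (+0.0895, -0.0895, 0)
  M3 = (-0.0895, -0.0895, 0)
rvec = (0.3336, 0.1788, -0.1009), |rvec| = θ = 0.39171 rad = 22.444°
Rodrigues: sinθ=0.38177, 1−cosθ=0.07574; R = I + sinθ·[k]× + (1−cosθ)·[k]×²:
    [+0.97919 +0.12778 +0.15765]
    [-0.06889 +0.94004 -0.33404]
    [-0.19088 +0.31623 +0.92928]
t = (-0.2757, 0.0768, 0.7780) m
M0: Pc = R·M0+t = (-0.35190, +0.16710, +0.82339); u = 580.2·(-0.35190)/0.82339 + 312.2 = 64.2324, v = 873.6·(+0.16710)/0.82339 + 226.2 = 403.4900
M1: Pc = R·M1+t = (-0.17663, +0.15477, +0.78922); u = 580.2·(-0.17663)/0.78922 + 312.2 = 182.3524, v = 873.6·(+0.15477)/0.78922 + 226.2 = 397.5146
M2: Pc = R·M2+t = (-0.19950, -0.01350, +0.73261); u = 580.2·(-0.19950)/0.73261 + 312.2 = 154.2051, v = 873.6·(-0.01350)/0.73261 + 226.2 = 210.1027
M3: Pc = R·M3+t = (-0.37477, -0.00117, +0.76678); u = 580.2·(-0.37477)/0.76678 + 312.2 = 28.6196, v = 873.6·(-0.00117)/0.76678 + 226.2 = 224.8701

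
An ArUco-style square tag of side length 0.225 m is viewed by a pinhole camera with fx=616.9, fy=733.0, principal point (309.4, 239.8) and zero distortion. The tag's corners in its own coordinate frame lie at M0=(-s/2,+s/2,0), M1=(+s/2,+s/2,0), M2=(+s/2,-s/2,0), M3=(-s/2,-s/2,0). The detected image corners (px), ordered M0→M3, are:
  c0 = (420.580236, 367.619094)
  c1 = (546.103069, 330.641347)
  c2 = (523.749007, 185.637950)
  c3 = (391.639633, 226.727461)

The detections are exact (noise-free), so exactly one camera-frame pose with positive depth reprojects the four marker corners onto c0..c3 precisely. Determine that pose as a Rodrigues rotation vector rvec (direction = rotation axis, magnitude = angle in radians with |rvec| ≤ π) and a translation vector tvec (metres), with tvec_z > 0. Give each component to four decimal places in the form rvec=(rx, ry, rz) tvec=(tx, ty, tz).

rvec=(0.2642, 0.0324, -0.2641) tvec=(0.2764, 0.0577, 1.0592)

Intrinsics K: fx=616.9, fy=733.0, cx=309.4, cy=239.8
Marker side s = 0.225 m; corners in marker frame (Z=0):
  M0 = (-0.1125, +0.1125, 0)
  M1 = (+0.1125, +0.1125, 0)
  M2 = (+0.1125, -0.1125, 0)
  M3 = (-0.1125, -0.1125, 0)
Detected image corners:
  c0 = (420.580236, 367.619094) px
  c1 = (546.103069, 330.641347) px
  c2 = (523.749007, 185.637950) px
  c3 = (391.639633, 226.727461) px
Planar DLT: solve 8×8 A·h = b for H (H[2,2]=1):
  H  [+542.76346 +226.86147 +470.41165]
  H  [-190.56076 +701.80498 +279.72062]
  H  [-0.06239 +0.23967 +1.00000]
B = K⁻¹H; ‖b₁‖=0.944149, ‖b₂‖=0.944149; λ = 2/(‖b₁‖+‖b₂‖) = 1.059154, sign → tz>0 ⇒ λ=+1.059154
r₁ = λ·B[:,0] = (+0.96501,-0.25373,-0.06609); r₂ = λ·B[:,1] = (+0.26218,+0.93103,+0.25385)
r₃ = r₁×r₂ = (-0.00288,-0.26230,+0.96498); SVD([r₁ r₂ r₃]) → R = UVᵀ:
  R  [+0.96501 +0.26218 -0.00288]
  R  [-0.25373 +0.93103 -0.26230]
  R  [-0.06609 +0.25385 +0.96498]
t = (+0.27644, +0.05768, +1.05915) m
tr R = 2.861029; θ = arccos((tr R − 1)/2) = 0.374981 rad = 21.485°
axis k = ((R−Rᵀ)₃₂, (R−Rᵀ)₁₃, (R−Rᵀ)₂₁) / (2 sinθ) = (+0.704629, +0.086284, -0.704310)
rvec = θ·k = (+0.264222, +0.032355, -0.264103)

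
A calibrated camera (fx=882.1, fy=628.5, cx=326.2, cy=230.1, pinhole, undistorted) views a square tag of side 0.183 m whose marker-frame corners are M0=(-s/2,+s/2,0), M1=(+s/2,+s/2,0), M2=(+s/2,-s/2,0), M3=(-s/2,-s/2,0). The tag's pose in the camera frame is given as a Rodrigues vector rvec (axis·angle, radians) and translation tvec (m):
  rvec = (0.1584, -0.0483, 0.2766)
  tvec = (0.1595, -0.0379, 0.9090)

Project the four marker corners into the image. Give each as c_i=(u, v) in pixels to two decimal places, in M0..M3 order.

c0=(370.83, 246.88) c1=(537.19, 279.84) c2=(592.92, 160.21) c3=(422.24, 124.54)

Intrinsics K: fx=882.1, fy=628.5, cx=326.2, cy=230.1
Marker side s = 0.183 m; corners in marker frame (Z=0):
  M0 = (-0.0915, +0.0915, 0)
  M1 = (+0.0915, +0.0915, 0)
  M2 = (+0.0915, -0.0915, 0)
  M3 = (-0.0915, -0.0915, 0)
rvec = (0.1584, -0.0483, 0.2766), |rvec| = θ = 0.32238 rad = 18.471°
Rodrigues: sinθ=0.31683, 1−cosθ=0.05152; R = I + sinθ·[k]× + (1−cosθ)·[k]×²:
    [+0.96092 -0.27563 -0.02575]
    [+0.26804 +0.94964 -0.16229]
    [+0.06919 +0.14905 +0.98641]
t = (0.1595, -0.0379, 0.9090) m
M0: Pc = R·M0+t = (+0.04636, +0.02447, +0.91631); u = 882.1·(+0.04636)/0.91631 + 326.2 = 370.8255, v = 628.5·(+0.02447)/0.91631 + 230.1 = 246.8815
M1: Pc = R·M1+t = (+0.22220, +0.07352, +0.92897); u = 882.1·(+0.22220)/0.92897 + 326.2 = 537.1937, v = 628.5·(+0.07352)/0.92897 + 230.1 = 279.8390
M2: Pc = R·M2+t = (+0.27264, -0.10027, +0.90169); u = 882.1·(+0.27264)/0.90169 + 326.2 = 592.9198, v = 628.5·(-0.10027)/0.90169 + 230.1 = 160.2122
M3: Pc = R·M3+t = (+0.09680, -0.14932, +0.88903); u = 882.1·(+0.09680)/0.88903 + 326.2 = 422.2409, v = 628.5·(-0.14932)/0.88903 + 230.1 = 124.5399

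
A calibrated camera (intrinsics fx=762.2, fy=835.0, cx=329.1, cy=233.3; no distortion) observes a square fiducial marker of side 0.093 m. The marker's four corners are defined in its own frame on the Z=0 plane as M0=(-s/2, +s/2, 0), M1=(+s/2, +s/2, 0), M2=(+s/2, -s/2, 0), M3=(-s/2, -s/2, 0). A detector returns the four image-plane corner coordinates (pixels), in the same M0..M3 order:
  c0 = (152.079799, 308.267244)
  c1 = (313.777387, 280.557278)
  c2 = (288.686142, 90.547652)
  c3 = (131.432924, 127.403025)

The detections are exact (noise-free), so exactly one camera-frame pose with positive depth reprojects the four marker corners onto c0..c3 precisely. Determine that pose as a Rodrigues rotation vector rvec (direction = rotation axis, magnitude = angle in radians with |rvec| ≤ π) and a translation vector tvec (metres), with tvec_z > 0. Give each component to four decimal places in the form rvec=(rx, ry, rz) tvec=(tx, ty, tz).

rvec=(-0.0720, 0.2430, -0.1561) tvec=(-0.0593, -0.0158, 0.4115)

Intrinsics K: fx=762.2, fy=835.0, cx=329.1, cy=233.3
Marker side s = 0.093 m; corners in marker frame (Z=0):
  M0 = (-0.0465, +0.0465, 0)
  M1 = (+0.0465, +0.0465, 0)
  M2 = (+0.0465, -0.0465, 0)
  M3 = (-0.0465, -0.0465, 0)
Detected image corners:
  c0 = (152.079799, 308.267244) px
  c1 = (313.777387, 280.557278) px
  c2 = (288.686142, 90.547652) px
  c3 = (131.432924, 127.403025) px
Planar DLT: solve 8×8 A·h = b for H (H[2,2]=1):
  H  [+1588.67535 +196.94902 +219.27098]
  H  [-462.24365 +1948.64250 +201.17972]
  H  [-0.56828 -0.21817 +1.00000]
B = K⁻¹H; ‖b₁‖=2.430293, ‖b₂‖=2.430293; λ = 2/(‖b₁‖+‖b₂‖) = 0.411473, sign → tz>0 ⇒ λ=+0.411473
r₁ = λ·B[:,0] = (+0.95861,-0.16245,-0.23383); r₂ = λ·B[:,1] = (+0.14508,+0.98534,-0.08977)
r₃ = r₁×r₂ = (+0.24499,+0.05213,+0.96812); SVD([r₁ r₂ r₃]) → R = UVᵀ:
  R  [+0.95861 +0.14508 +0.24499]
  R  [-0.16245 +0.98534 +0.05213]
  R  [-0.23383 -0.08977 +0.96812]
t = (-0.05929, -0.01583, +0.41147) m
tr R = 2.912071; θ = arccos((tr R − 1)/2) = 0.297626 rad = 17.053°
axis k = ((R−Rᵀ)₃₂, (R−Rᵀ)₁₃, (R−Rᵀ)₂₁) / (2 sinθ) = (-0.241945, +0.816403, -0.524356)
rvec = θ·k = (-0.072009, +0.242983, -0.156062)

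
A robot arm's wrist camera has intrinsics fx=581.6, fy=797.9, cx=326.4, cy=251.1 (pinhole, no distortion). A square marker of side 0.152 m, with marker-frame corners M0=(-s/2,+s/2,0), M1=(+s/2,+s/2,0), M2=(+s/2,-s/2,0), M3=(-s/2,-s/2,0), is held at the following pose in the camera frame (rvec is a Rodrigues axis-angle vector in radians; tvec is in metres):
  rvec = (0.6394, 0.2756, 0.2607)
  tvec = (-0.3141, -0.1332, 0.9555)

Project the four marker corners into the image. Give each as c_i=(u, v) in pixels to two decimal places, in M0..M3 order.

Intrinsics K: fx=581.6, fy=797.9, cx=326.4, cy=251.1
Marker side s = 0.152 m; corners in marker frame (Z=0):
  M0 = (-0.0760, +0.0760, 0)
  M1 = (+0.0760, +0.0760, 0)
  M2 = (+0.0760, -0.0760, 0)
  M3 = (-0.0760, -0.0760, 0)
rvec = (0.6394, 0.2756, 0.2607), |rvec| = θ = 0.74347 rad = 42.598°
Rodrigues: sinθ=0.67685, 1−cosθ=0.26388; R = I + sinθ·[k]× + (1−cosθ)·[k]×²:
    [+0.93129 -0.15321 +0.33048]
    [+0.32146 +0.77238 -0.54780]
    [-0.17133 +0.61640 +0.76857]
t = (-0.3141, -0.1332, 0.9555) m
M0: Pc = R·M0+t = (-0.39652, -0.09893, +1.01537); u = 581.6·(-0.39652)/1.01537 + 326.4 = 99.2728, v = 797.9·(-0.09893)/1.01537 + 251.1 = 173.3583
M1: Pc = R·M1+t = (-0.25497, -0.05007, +0.98933); u = 581.6·(-0.25497)/0.98933 + 326.4 = 176.5119, v = 797.9·(-0.05007)/0.98933 + 251.1 = 210.7199
M2: Pc = R·M2+t = (-0.23168, -0.16747, +0.89563); u = 581.6·(-0.23168)/0.89563 + 326.4 = 175.9549, v = 797.9·(-0.16747)/0.89563 + 251.1 = 101.9047
M3: Pc = R·M3+t = (-0.37323, -0.21633, +0.92167); u = 581.6·(-0.37323)/0.92167 + 326.4 = 90.8797, v = 797.9·(-0.21633)/0.92167 + 251.1 = 63.8196

c0=(99.27, 173.36) c1=(176.51, 210.72) c2=(175.95, 101.90) c3=(90.88, 63.82)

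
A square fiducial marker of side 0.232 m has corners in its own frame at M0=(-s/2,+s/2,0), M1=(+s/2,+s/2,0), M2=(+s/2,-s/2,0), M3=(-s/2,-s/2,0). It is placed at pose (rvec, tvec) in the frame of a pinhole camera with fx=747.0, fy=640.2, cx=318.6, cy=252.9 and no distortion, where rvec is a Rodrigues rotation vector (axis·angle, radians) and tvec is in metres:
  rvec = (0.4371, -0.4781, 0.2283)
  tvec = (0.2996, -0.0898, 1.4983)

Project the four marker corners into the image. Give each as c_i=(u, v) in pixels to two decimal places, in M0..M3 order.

c0=(400.82, 252.83) c1=(488.92, 263.11) c2=(533.70, 177.04) c3=(444.10, 159.19)

Intrinsics K: fx=747.0, fy=640.2, cx=318.6, cy=252.9
Marker side s = 0.232 m; corners in marker frame (Z=0):
  M0 = (-0.1160, +0.1160, 0)
  M1 = (+0.1160, +0.1160, 0)
  M2 = (+0.1160, -0.1160, 0)
  M3 = (-0.1160, -0.1160, 0)
rvec = (0.4371, -0.4781, 0.2283), |rvec| = θ = 0.68685 rad = 39.353°
Rodrigues: sinθ=0.63410, 1−cosθ=0.22675; R = I + sinθ·[k]× + (1−cosθ)·[k]×²:
    [+0.86508 -0.31121 -0.39342]
    [+0.11032 +0.88312 -0.45600]
    [+0.48935 +0.35107 +0.79830]
t = (0.2996, -0.0898, 1.4983) m
M0: Pc = R·M0+t = (+0.16315, -0.00016, +1.48226); u = 747.0·(+0.16315)/1.48226 + 318.6 = 400.8210, v = 640.2·(-0.00016)/1.48226 + 252.9 = 252.8326
M1: Pc = R·M1+t = (+0.36385, +0.02544, +1.59579); u = 747.0·(+0.36385)/1.59579 + 318.6 = 488.9201, v = 640.2·(+0.02544)/1.59579 + 252.9 = 263.1057
M2: Pc = R·M2+t = (+0.43605, -0.17944, +1.51434); u = 747.0·(+0.43605)/1.51434 + 318.6 = 533.6966, v = 640.2·(-0.17944)/1.51434 + 252.9 = 177.0385
M3: Pc = R·M3+t = (+0.23535, -0.20504, +1.40081); u = 747.0·(+0.23535)/1.40081 + 318.6 = 444.1040, v = 640.2·(-0.20504)/1.40081 + 252.9 = 159.1929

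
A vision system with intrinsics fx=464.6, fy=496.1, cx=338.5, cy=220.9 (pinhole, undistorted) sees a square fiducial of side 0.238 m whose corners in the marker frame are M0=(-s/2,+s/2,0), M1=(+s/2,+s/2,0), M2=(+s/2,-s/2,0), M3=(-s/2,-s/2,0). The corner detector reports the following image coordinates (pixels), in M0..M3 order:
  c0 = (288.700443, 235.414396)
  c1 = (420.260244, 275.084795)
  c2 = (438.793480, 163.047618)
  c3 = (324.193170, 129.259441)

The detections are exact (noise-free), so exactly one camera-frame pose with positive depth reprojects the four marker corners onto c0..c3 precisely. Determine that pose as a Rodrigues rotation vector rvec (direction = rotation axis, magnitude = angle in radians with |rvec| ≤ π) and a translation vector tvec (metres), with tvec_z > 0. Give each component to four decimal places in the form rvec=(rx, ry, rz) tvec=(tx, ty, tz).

Intrinsics K: fx=464.6, fy=496.1, cx=338.5, cy=220.9
Marker side s = 0.238 m; corners in marker frame (Z=0):
  M0 = (-0.1190, +0.1190, 0)
  M1 = (+0.1190, +0.1190, 0)
  M2 = (+0.1190, -0.1190, 0)
  M3 = (-0.1190, -0.1190, 0)
Detected image corners:
  c0 = (288.700443, 235.414396) px
  c1 = (420.260244, 275.084795) px
  c2 = (438.793480, 163.047618) px
  c3 = (324.193170, 129.259441) px
Planar DLT: solve 8×8 A·h = b for H (H[2,2]=1):
  H  [+503.82323 -329.05287 +368.71209]
  H  [+147.55289 +340.84814 +196.83709]
  H  [-0.02945 -0.58542 +1.00000]
B = K⁻¹H; ‖b₁‖=1.149033, ‖b₂‖=1.149033; λ = 2/(‖b₁‖+‖b₂‖) = 0.870297, sign → tz>0 ⇒ λ=+0.870297
r₁ = λ·B[:,0] = (+0.96245,+0.27026,-0.02563); r₂ = λ·B[:,1] = (-0.24518,+0.82481,-0.50949)
r₃ = r₁×r₂ = (-0.11656,+0.49664,+0.86009); SVD([r₁ r₂ r₃]) → R = UVᵀ:
  R  [+0.96245 -0.24518 -0.11656]
  R  [+0.27026 +0.82481 +0.49664]
  R  [-0.02563 -0.50949 +0.86009]
t = (+0.05659, -0.04221, +0.87030) m
tr R = 2.647345; θ = arccos((tr R − 1)/2) = 0.602939 rad = 34.546°
axis k = ((R−Rᵀ)₃₂, (R−Rᵀ)₁₃, (R−Rᵀ)₂₁) / (2 sinθ) = (-0.887141, -0.080170, +0.454481)
rvec = θ·k = (-0.534892, -0.048338, +0.274025)

rvec=(-0.5349, -0.0483, 0.2740) tvec=(0.0566, -0.0422, 0.8703)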